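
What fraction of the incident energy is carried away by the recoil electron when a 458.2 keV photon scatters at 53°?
0.2631 (or 26.31%)

Calculate initial and final photon energies:

Initial: E₀ = 458.2 keV → λ₀ = 2.7059 pm
Compton shift: Δλ = 0.9661 pm
Final wavelength: λ' = 3.6720 pm
Final energy: E' = 337.6460 keV

Fractional energy loss:
(E₀ - E')/E₀ = (458.2000 - 337.6460)/458.2000
= 120.5540/458.2000
= 0.2631
= 26.31%

(Intermediate values are shown rounded; full precision is carried through to the final answer.)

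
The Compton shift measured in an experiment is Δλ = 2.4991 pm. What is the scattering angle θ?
91.72°

From the Compton formula Δλ = λ_C(1 - cos θ), we can solve for θ:

cos θ = 1 - Δλ/λ_C

Given:
- Δλ = 2.4991 pm
- λ_C = h/(m_e·c) ≈ 2.42631024 pm

cos θ = 1 - 2.4991/2.42631024
cos θ = 1 - 1.030000
cos θ = -0.030000

θ = arccos(-0.030000)
θ = 91.72°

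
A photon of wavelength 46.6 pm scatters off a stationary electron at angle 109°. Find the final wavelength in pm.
49.8162 pm

Using the Compton scattering formula:
λ' = λ + Δλ = λ + λ_C(1 - cos θ)

Given:
- Initial wavelength λ = 46.6 pm
- Scattering angle θ = 109°
- Compton wavelength λ_C ≈ 2.4263 pm

Calculate the shift:
Δλ = 2.4263 × (1 - cos(109°))
Δλ = 2.4263 × 1.3256
Δλ = 3.2162 pm

Final wavelength:
λ' = 46.6 + 3.2162 = 49.8162 pm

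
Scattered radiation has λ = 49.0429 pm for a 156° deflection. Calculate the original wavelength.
44.4000 pm

From λ' = λ + Δλ, we have λ = λ' - Δλ

First calculate the Compton shift:
Δλ = λ_C(1 - cos θ)
Δλ = 2.4263 × (1 - cos(156°))
Δλ = 2.4263 × 1.9135
Δλ = 4.6429 pm

Initial wavelength:
λ = λ' - Δλ
λ = 49.0429 - 4.6429
λ = 44.4000 pm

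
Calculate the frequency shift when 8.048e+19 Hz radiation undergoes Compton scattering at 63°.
2.111e+19 Hz (decrease)

Convert frequency to wavelength (c = 299792458 m/s):
λ₀ = c/f₀ = 299792458/8.048e+19 = 3.7250554e-12 m = 3.7251 pm

Calculate Compton shift:
Δλ = λ_C(1 - cos(63°)) = 1.3248 pm

Final wavelength:
λ' = λ₀ + Δλ = 3.7251 + 1.3248 = 5.0498 pm

Final frequency:
f' = c/λ' = 299792458/5.0498438e-12 = 5.9366679e+19 Hz

Frequency shift (decrease):
Δf = f₀ - f' = 8.048e+19 - 5.9366679e+19 = 2.111e+19 Hz

(Intermediate values are shown rounded; full precision is carried through to the final answer.)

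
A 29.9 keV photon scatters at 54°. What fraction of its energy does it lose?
0.0236 (or 2.36%)

Calculate initial and final photon energies:

Initial: E₀ = 29.9 keV → λ₀ = 41.4663 pm
Compton shift: Δλ = 1.0002 pm
Final wavelength: λ' = 42.4664 pm
Final energy: E' = 29.1958 keV

Fractional energy loss:
(E₀ - E')/E₀ = (29.9000 - 29.1958)/29.9000
= 0.7042/29.9000
= 0.0236
= 2.36%

(Intermediate values are shown rounded; full precision is carried through to the final answer.)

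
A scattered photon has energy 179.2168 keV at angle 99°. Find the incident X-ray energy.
301.5001 keV

Convert final energy to wavelength (hc ≈ 1239.842 keV·pm):
λ' = hc/E' = 1239.842 / 179.2168 = 6.9181 pm

Calculate the Compton shift:
Δλ = λ_C(1 - cos(99°))
Δλ = 2.4263 × (1 - cos(99°))
Δλ = 2.8059 pm

Initial wavelength:
λ = λ' - Δλ = 6.9181 - 2.8059 = 4.1122 pm

Initial energy:
E = hc/λ = 1239.842 / 4.1122 = 301.5001 keV

(Intermediate values are shown rounded; full precision is carried through to the final answer.)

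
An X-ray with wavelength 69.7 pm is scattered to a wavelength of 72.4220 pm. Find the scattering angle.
97.00°

First find the wavelength shift:
Δλ = λ' - λ = 72.4220 - 69.7 = 2.7220 pm

Using Δλ = λ_C(1 - cos θ), with λ_C = h/(m_e·c) ≈ 2.42631024 pm:
cos θ = 1 - Δλ/λ_C
cos θ = 1 - 2.7220/2.42631024
cos θ = -0.121868

θ = arccos(-0.121868)
θ = 97.00°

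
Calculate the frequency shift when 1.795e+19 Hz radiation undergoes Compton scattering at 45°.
7.326e+17 Hz (decrease)

Convert frequency to wavelength (c = 299792458 m/s):
λ₀ = c/f₀ = 299792458/1.795e+19 = 1.6701530e-11 m = 16.7015 pm

Calculate Compton shift:
Δλ = λ_C(1 - cos(45°)) = 0.7106 pm

Final wavelength:
λ' = λ₀ + Δλ = 16.7015 + 0.7106 = 17.4122 pm

Final frequency:
f' = c/λ' = 299792458/1.7412180e-11 = 1.7217400e+19 Hz

Frequency shift (decrease):
Δf = f₀ - f' = 1.795e+19 - 1.7217400e+19 = 7.326e+17 Hz

(Intermediate values are shown rounded; full precision is carried through to the final answer.)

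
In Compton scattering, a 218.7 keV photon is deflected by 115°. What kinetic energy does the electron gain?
82.7652 keV

By energy conservation: K_e = E_initial - E_final

First find the scattered photon energy:
Initial wavelength: λ = hc/E = 5.6691 pm
Compton shift: Δλ = λ_C(1 - cos(115°)) = 3.4517 pm
Final wavelength: λ' = 5.6691 + 3.4517 = 9.1209 pm
Final photon energy: E' = hc/λ' = 135.9348 keV

Electron kinetic energy:
K_e = E - E' = 218.7000 - 135.9348 = 82.7652 keV

(Intermediate values are shown rounded; full precision is carried through to the final answer.)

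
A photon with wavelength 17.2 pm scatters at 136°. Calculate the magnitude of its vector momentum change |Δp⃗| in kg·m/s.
6.4526e-23 kg·m/s

Photon momentum magnitude is p = h/λ.

Initial momentum:
p₀ = h/λ = 6.6261e-34/1.7200e-11 = 3.8524e-23 kg·m/s

After scattering:
λ' = λ + Δλ = 17.2 + 4.1717 = 21.3717 pm
p' = h/λ' = 6.6261e-34/2.1372e-11 = 3.1004e-23 kg·m/s

Momentum is a vector; the scattered photon's direction makes angle θ = 136° with the incident direction. The magnitude of the vector change Δp⃗ = p⃗₀ − p⃗' is found from the law of cosines:
|Δp⃗|² = p₀² + p'² − 2p₀p'cos θ
|Δp⃗|² = (3.8524e-23)² + (3.1004e-23)² − 2·3.8524e-23·3.1004e-23·cos(136°)
|Δp⃗| = 6.4526e-23 kg·m/s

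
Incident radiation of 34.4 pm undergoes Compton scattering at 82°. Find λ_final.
36.4886 pm

Using the Compton scattering formula:
λ' = λ + Δλ = λ + λ_C(1 - cos θ)

Given:
- Initial wavelength λ = 34.4 pm
- Scattering angle θ = 82°
- Compton wavelength λ_C ≈ 2.4263 pm

Calculate the shift:
Δλ = 2.4263 × (1 - cos(82°))
Δλ = 2.4263 × 0.8608
Δλ = 2.0886 pm

Final wavelength:
λ' = 34.4 + 2.0886 = 36.4886 pm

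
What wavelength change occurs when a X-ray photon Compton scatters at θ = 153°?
4.5882 pm

Using the Compton scattering formula:
Δλ = λ_C(1 - cos θ)

where λ_C = h/(m_e·c) ≈ 2.4263 pm is the Compton wavelength of an electron.

For θ = 153°:
cos(153°) = -0.8910
1 - cos(153°) = 1.8910

Δλ = 2.4263 × 1.8910
Δλ = 4.5882 pm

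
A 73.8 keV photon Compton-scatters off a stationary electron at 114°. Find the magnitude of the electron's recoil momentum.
6.0679e-23 kg·m/s

The electron is initially at rest, so by conservation of momentum:
p⃗_e = p⃗₀ − p⃗'  (incident photon momentum minus scattered photon momentum)

Photon momentum magnitudes (p = h/λ = E/c):
λ₀ = hc/E₀ = 16.8000 pm → p₀ = h/λ₀ = 3.9441e-23 kg·m/s
Δλ = λ_C(1 − cos 114°) = 3.4132 pm
λ' = 20.2132 pm → p' = h/λ' = 3.2781e-23 kg·m/s

The scattered photon makes angle θ = 114° with the incident direction, so by the law of cosines:
|p⃗_e|² = p₀² + p'² − 2p₀p'cos θ
|p⃗_e|² = (3.9441e-23)² + (3.2781e-23)² − 2·3.9441e-23·3.2781e-23·cos(114°)
|p⃗_e| = 6.0679e-23 kg·m/s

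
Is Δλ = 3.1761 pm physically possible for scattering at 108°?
Yes, consistent

Calculate the expected shift for θ = 108°:

Δλ_expected = λ_C(1 - cos(108°))
Δλ_expected = 2.4263 × (1 - cos(108°))
Δλ_expected = 2.4263 × 1.3090
Δλ_expected = 3.1761 pm

Given shift: 3.1761 pm
Expected shift: 3.1761 pm
Difference: 0.0000 pm

The values match. This is consistent with Compton scattering at the stated angle.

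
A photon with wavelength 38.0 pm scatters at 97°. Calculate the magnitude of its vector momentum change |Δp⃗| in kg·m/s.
2.5258e-23 kg·m/s

Photon momentum magnitude is p = h/λ.

Initial momentum:
p₀ = h/λ = 6.6261e-34/3.8000e-11 = 1.7437e-23 kg·m/s

After scattering:
λ' = λ + Δλ = 38.0 + 2.7220 = 40.7220 pm
p' = h/λ' = 6.6261e-34/4.0722e-11 = 1.6271e-23 kg·m/s

Momentum is a vector; the scattered photon's direction makes angle θ = 97° with the incident direction. The magnitude of the vector change Δp⃗ = p⃗₀ − p⃗' is found from the law of cosines:
|Δp⃗|² = p₀² + p'² − 2p₀p'cos θ
|Δp⃗|² = (1.7437e-23)² + (1.6271e-23)² − 2·1.7437e-23·1.6271e-23·cos(97°)
|Δp⃗| = 2.5258e-23 kg·m/s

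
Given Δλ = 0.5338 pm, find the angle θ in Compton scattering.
38.74°

From the Compton formula Δλ = λ_C(1 - cos θ), we can solve for θ:

cos θ = 1 - Δλ/λ_C

Given:
- Δλ = 0.5338 pm
- λ_C = h/(m_e·c) ≈ 2.42631024 pm

cos θ = 1 - 0.5338/2.42631024
cos θ = 1 - 0.220005
cos θ = 0.779995

θ = arccos(0.779995)
θ = 38.74°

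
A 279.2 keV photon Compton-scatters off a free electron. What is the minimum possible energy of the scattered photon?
133.4122 keV (at θ = 180°)

The scattered photon has minimum energy when its wavelength is maximum, i.e., when the Compton shift Δλ = λ_C(1 − cos θ) is maximum. This occurs at θ = 180° (backscattering), giving Δλ_max = 2λ_C = 4.8526 pm.

Initial wavelength: λ₀ = hc/E₀ = 4.4407 pm
Maximum final wavelength: λ'_max = λ₀ + 2λ_C = 4.4407 + 4.8526 = 9.2933 pm
Minimum final energy: E'_min = hc/λ'_max = 133.4122 keV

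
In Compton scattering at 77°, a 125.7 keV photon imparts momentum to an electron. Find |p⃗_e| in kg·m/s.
7.7401e-23 kg·m/s

The electron is initially at rest, so by conservation of momentum:
p⃗_e = p⃗₀ − p⃗'  (incident photon momentum minus scattered photon momentum)

Photon momentum magnitudes (p = h/λ = E/c):
λ₀ = hc/E₀ = 9.8635 pm → p₀ = h/λ₀ = 6.7178e-23 kg·m/s
Δλ = λ_C(1 − cos 77°) = 1.8805 pm
λ' = 11.7440 pm → p' = h/λ' = 5.6421e-23 kg·m/s

The scattered photon makes angle θ = 77° with the incident direction, so by the law of cosines:
|p⃗_e|² = p₀² + p'² − 2p₀p'cos θ
|p⃗_e|² = (6.7178e-23)² + (5.6421e-23)² − 2·6.7178e-23·5.6421e-23·cos(77°)
|p⃗_e| = 7.7401e-23 kg·m/s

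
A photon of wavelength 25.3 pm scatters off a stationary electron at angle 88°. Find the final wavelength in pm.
27.6416 pm

Using the Compton scattering formula:
λ' = λ + Δλ = λ + λ_C(1 - cos θ)

Given:
- Initial wavelength λ = 25.3 pm
- Scattering angle θ = 88°
- Compton wavelength λ_C ≈ 2.4263 pm

Calculate the shift:
Δλ = 2.4263 × (1 - cos(88°))
Δλ = 2.4263 × 0.9651
Δλ = 2.3416 pm

Final wavelength:
λ' = 25.3 + 2.3416 = 27.6416 pm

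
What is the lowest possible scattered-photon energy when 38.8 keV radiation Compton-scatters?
33.6847 keV (at θ = 180°)

The scattered photon has minimum energy when its wavelength is maximum, i.e., when the Compton shift Δλ = λ_C(1 − cos θ) is maximum. This occurs at θ = 180° (backscattering), giving Δλ_max = 2λ_C = 4.8526 pm.

Initial wavelength: λ₀ = hc/E₀ = 31.9547 pm
Maximum final wavelength: λ'_max = λ₀ + 2λ_C = 31.9547 + 4.8526 = 36.8073 pm
Minimum final energy: E'_min = hc/λ'_max = 33.6847 keV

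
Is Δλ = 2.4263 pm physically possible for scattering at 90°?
Yes, consistent

Calculate the expected shift for θ = 90°:

Δλ_expected = λ_C(1 - cos(90°))
Δλ_expected = 2.4263 × (1 - cos(90°))
Δλ_expected = 2.4263 × 1.0000
Δλ_expected = 2.4263 pm

Given shift: 2.4263 pm
Expected shift: 2.4263 pm
Difference: 0.0000 pm

The values match. This is consistent with Compton scattering at the stated angle.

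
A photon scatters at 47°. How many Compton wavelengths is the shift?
0.3180 λ_C

The Compton shift formula is:
Δλ = λ_C(1 - cos θ)

Dividing both sides by λ_C:
Δλ/λ_C = 1 - cos θ

For θ = 47°:
Δλ/λ_C = 1 - cos(47°)
Δλ/λ_C = 1 - 0.6820
Δλ/λ_C = 0.3180

This means the shift is 0.3180 × λ_C = 0.7716 pm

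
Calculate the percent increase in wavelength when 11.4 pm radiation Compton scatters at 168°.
42.1018%

Calculate the Compton shift:
Δλ = λ_C(1 - cos(168°))
Δλ = 2.4263 × (1 - cos(168°))
Δλ = 2.4263 × 1.9781
Δλ = 4.7996 pm

Percentage change:
(Δλ/λ₀) × 100 = (4.7996/11.4) × 100
= 42.1018%

(Intermediate values are shown rounded; full precision is carried through to the final answer.)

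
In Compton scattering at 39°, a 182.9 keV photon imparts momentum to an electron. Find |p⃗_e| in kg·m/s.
6.3214e-23 kg·m/s

The electron is initially at rest, so by conservation of momentum:
p⃗_e = p⃗₀ − p⃗'  (incident photon momentum minus scattered photon momentum)

Photon momentum magnitudes (p = h/λ = E/c):
λ₀ = hc/E₀ = 6.7788 pm → p₀ = h/λ₀ = 9.7747e-23 kg·m/s
Δλ = λ_C(1 − cos 39°) = 0.5407 pm
λ' = 7.3195 pm → p' = h/λ' = 9.0526e-23 kg·m/s

The scattered photon makes angle θ = 39° with the incident direction, so by the law of cosines:
|p⃗_e|² = p₀² + p'² − 2p₀p'cos θ
|p⃗_e|² = (9.7747e-23)² + (9.0526e-23)² − 2·9.7747e-23·9.0526e-23·cos(39°)
|p⃗_e| = 6.3214e-23 kg·m/s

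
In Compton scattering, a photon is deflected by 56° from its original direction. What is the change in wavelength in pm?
1.0695 pm

Using the Compton scattering formula:
Δλ = λ_C(1 - cos θ)

where λ_C = h/(m_e·c) ≈ 2.4263 pm is the Compton wavelength of an electron.

For θ = 56°:
cos(56°) = 0.5592
1 - cos(56°) = 0.4408

Δλ = 2.4263 × 0.4408
Δλ = 1.0695 pm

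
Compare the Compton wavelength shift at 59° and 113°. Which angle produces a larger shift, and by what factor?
113° produces the larger shift by a factor of 2.868

Calculate both shifts using Δλ = λ_C(1 - cos θ):

For θ₁ = 59°:
Δλ₁ = 2.4263 × (1 - cos(59°))
Δλ₁ = 2.4263 × 0.4850
Δλ₁ = 1.1767 pm

For θ₂ = 113°:
Δλ₂ = 2.4263 × (1 - cos(113°))
Δλ₂ = 2.4263 × 1.3907
Δλ₂ = 3.3743 pm

The 113° angle produces the larger shift.
Ratio: 3.3743/1.1767 = 2.868

(Intermediate values are shown rounded; full precision is carried through to the final answer.)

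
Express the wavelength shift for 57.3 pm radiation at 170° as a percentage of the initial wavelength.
8.4045%

Calculate the Compton shift:
Δλ = λ_C(1 - cos(170°))
Δλ = 2.4263 × (1 - cos(170°))
Δλ = 2.4263 × 1.9848
Δλ = 4.8158 pm

Percentage change:
(Δλ/λ₀) × 100 = (4.8158/57.3) × 100
= 8.4045%

(Intermediate values are shown rounded; full precision is carried through to the final answer.)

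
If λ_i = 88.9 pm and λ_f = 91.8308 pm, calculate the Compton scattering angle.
102.00°

First find the wavelength shift:
Δλ = λ' - λ = 91.8308 - 88.9 = 2.9308 pm

Using Δλ = λ_C(1 - cos θ), with λ_C = h/(m_e·c) ≈ 2.42631024 pm:
cos θ = 1 - Δλ/λ_C
cos θ = 1 - 2.9308/2.42631024
cos θ = -0.207925

θ = arccos(-0.207925)
θ = 102.00°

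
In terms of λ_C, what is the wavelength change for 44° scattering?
0.2807 λ_C

The Compton shift formula is:
Δλ = λ_C(1 - cos θ)

Dividing both sides by λ_C:
Δλ/λ_C = 1 - cos θ

For θ = 44°:
Δλ/λ_C = 1 - cos(44°)
Δλ/λ_C = 1 - 0.7193
Δλ/λ_C = 0.2807

This means the shift is 0.2807 × λ_C = 0.6810 pm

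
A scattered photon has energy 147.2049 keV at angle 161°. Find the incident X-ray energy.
334.8999 keV

Convert final energy to wavelength (hc ≈ 1239.842 keV·pm):
λ' = hc/E' = 1239.842 / 147.2049 = 8.4226 pm

Calculate the Compton shift:
Δλ = λ_C(1 - cos(161°))
Δλ = 2.4263 × (1 - cos(161°))
Δλ = 4.7204 pm

Initial wavelength:
λ = λ' - Δλ = 8.4226 - 4.7204 = 3.7021 pm

Initial energy:
E = hc/λ = 1239.842 / 3.7021 = 334.8999 keV

(Intermediate values are shown rounded; full precision is carried through to the final answer.)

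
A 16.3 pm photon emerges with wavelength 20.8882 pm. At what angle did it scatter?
153.00°

First find the wavelength shift:
Δλ = λ' - λ = 20.8882 - 16.3 = 4.5882 pm

Using Δλ = λ_C(1 - cos θ), with λ_C = h/(m_e·c) ≈ 2.42631024 pm:
cos θ = 1 - Δλ/λ_C
cos θ = 1 - 4.5882/2.42631024
cos θ = -0.891020

θ = arccos(-0.891020)
θ = 153.00°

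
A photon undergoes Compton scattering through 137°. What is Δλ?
4.2008 pm

Using the Compton scattering formula:
Δλ = λ_C(1 - cos θ)

where λ_C = h/(m_e·c) ≈ 2.4263 pm is the Compton wavelength of an electron.

For θ = 137°:
cos(137°) = -0.7314
1 - cos(137°) = 1.7314

Δλ = 2.4263 × 1.7314
Δλ = 4.2008 pm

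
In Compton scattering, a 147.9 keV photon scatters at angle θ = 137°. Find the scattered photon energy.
98.5270 keV

First convert energy to wavelength:
λ = hc/E, with hc ≈ 1239.842 keV·pm (i.e. 1239.842 eV·nm)

For E = 147.9 keV = 147900 eV:
λ = 1239.842 keV·pm / 147.9 keV
λ = 8.3830 pm

Calculate the Compton shift:
Δλ = λ_C(1 - cos(137°)) = 2.4263 × 1.7314
Δλ = 4.2008 pm

Final wavelength:
λ' = 8.3830 + 4.2008 = 12.5838 pm

Final energy:
E' = hc/λ' = 1239.842 / 12.5838 = 98.5270 keV

(Intermediate values are shown rounded; full precision is carried through to the final answer.)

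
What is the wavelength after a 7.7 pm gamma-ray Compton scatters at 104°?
10.7133 pm

Using the Compton scattering formula:
λ' = λ + Δλ = λ + λ_C(1 - cos θ)

Given:
- Initial wavelength λ = 7.7 pm
- Scattering angle θ = 104°
- Compton wavelength λ_C ≈ 2.4263 pm

Calculate the shift:
Δλ = 2.4263 × (1 - cos(104°))
Δλ = 2.4263 × 1.2419
Δλ = 3.0133 pm

Final wavelength:
λ' = 7.7 + 3.0133 = 10.7133 pm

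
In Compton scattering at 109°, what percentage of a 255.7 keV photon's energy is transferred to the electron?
0.3988 (or 39.88%)

Calculate initial and final photon energies:

Initial: E₀ = 255.7 keV → λ₀ = 4.8488 pm
Compton shift: Δλ = 3.2162 pm
Final wavelength: λ' = 8.0651 pm
Final energy: E' = 153.7301 keV

Fractional energy loss:
(E₀ - E')/E₀ = (255.7000 - 153.7301)/255.7000
= 101.9699/255.7000
= 0.3988
= 39.88%

(Intermediate values are shown rounded; full precision is carried through to the final answer.)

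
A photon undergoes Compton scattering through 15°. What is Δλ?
0.0827 pm

Using the Compton scattering formula:
Δλ = λ_C(1 - cos θ)

where λ_C = h/(m_e·c) ≈ 2.4263 pm is the Compton wavelength of an electron.

For θ = 15°:
cos(15°) = 0.9659
1 - cos(15°) = 0.0341

Δλ = 2.4263 × 0.0341
Δλ = 0.0827 pm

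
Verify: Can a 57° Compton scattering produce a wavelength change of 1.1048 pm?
Yes, consistent

Calculate the expected shift for θ = 57°:

Δλ_expected = λ_C(1 - cos(57°))
Δλ_expected = 2.4263 × (1 - cos(57°))
Δλ_expected = 2.4263 × 0.4554
Δλ_expected = 1.1048 pm

Given shift: 1.1048 pm
Expected shift: 1.1048 pm
Difference: 0.0000 pm

The values match. This is consistent with Compton scattering at the stated angle.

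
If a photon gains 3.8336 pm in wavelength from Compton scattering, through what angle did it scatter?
125.45°

From the Compton formula Δλ = λ_C(1 - cos θ), we can solve for θ:

cos θ = 1 - Δλ/λ_C

Given:
- Δλ = 3.8336 pm
- λ_C = h/(m_e·c) ≈ 2.42631024 pm

cos θ = 1 - 3.8336/2.42631024
cos θ = 1 - 1.580012
cos θ = -0.580012

θ = arccos(-0.580012)
θ = 125.45°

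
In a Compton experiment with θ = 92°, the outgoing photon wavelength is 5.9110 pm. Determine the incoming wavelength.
3.4000 pm

From λ' = λ + Δλ, we have λ = λ' - Δλ

First calculate the Compton shift:
Δλ = λ_C(1 - cos θ)
Δλ = 2.4263 × (1 - cos(92°))
Δλ = 2.4263 × 1.0349
Δλ = 2.5110 pm

Initial wavelength:
λ = λ' - Δλ
λ = 5.9110 - 2.5110
λ = 3.4000 pm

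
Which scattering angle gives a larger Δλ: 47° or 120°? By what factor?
120° produces the larger shift by a factor of 4.717

Calculate both shifts using Δλ = λ_C(1 - cos θ):

For θ₁ = 47°:
Δλ₁ = 2.4263 × (1 - cos(47°))
Δλ₁ = 2.4263 × 0.3180
Δλ₁ = 0.7716 pm

For θ₂ = 120°:
Δλ₂ = 2.4263 × (1 - cos(120°))
Δλ₂ = 2.4263 × 1.5000
Δλ₂ = 3.6395 pm

The 120° angle produces the larger shift.
Ratio: 3.6395/0.7716 = 4.717

(Intermediate values are shown rounded; full precision is carried through to the final answer.)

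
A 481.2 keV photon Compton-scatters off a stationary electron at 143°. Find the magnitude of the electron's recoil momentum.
3.3833e-22 kg·m/s

The electron is initially at rest, so by conservation of momentum:
p⃗_e = p⃗₀ − p⃗'  (incident photon momentum minus scattered photon momentum)

Photon momentum magnitudes (p = h/λ = E/c):
λ₀ = hc/E₀ = 2.5766 pm → p₀ = h/λ₀ = 2.5717e-22 kg·m/s
Δλ = λ_C(1 − cos 143°) = 4.3640 pm
λ' = 6.9406 pm → p' = h/λ' = 9.5468e-23 kg·m/s

The scattered photon makes angle θ = 143° with the incident direction, so by the law of cosines:
|p⃗_e|² = p₀² + p'² − 2p₀p'cos θ
|p⃗_e|² = (2.5717e-22)² + (9.5468e-23)² − 2·2.5717e-22·9.5468e-23·cos(143°)
|p⃗_e| = 3.3833e-22 kg·m/s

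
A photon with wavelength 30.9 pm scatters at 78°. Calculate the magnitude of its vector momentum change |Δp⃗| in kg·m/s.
2.6218e-23 kg·m/s

Photon momentum magnitude is p = h/λ.

Initial momentum:
p₀ = h/λ = 6.6261e-34/3.0900e-11 = 2.1444e-23 kg·m/s

After scattering:
λ' = λ + Δλ = 30.9 + 1.9219 = 32.8219 pm
p' = h/λ' = 6.6261e-34/3.2822e-11 = 2.0188e-23 kg·m/s

Momentum is a vector; the scattered photon's direction makes angle θ = 78° with the incident direction. The magnitude of the vector change Δp⃗ = p⃗₀ − p⃗' is found from the law of cosines:
|Δp⃗|² = p₀² + p'² − 2p₀p'cos θ
|Δp⃗|² = (2.1444e-23)² + (2.0188e-23)² − 2·2.1444e-23·2.0188e-23·cos(78°)
|Δp⃗| = 2.6218e-23 kg·m/s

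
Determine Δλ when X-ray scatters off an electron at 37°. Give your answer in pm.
0.4886 pm

Using the Compton scattering formula:
Δλ = λ_C(1 - cos θ)

where λ_C = h/(m_e·c) ≈ 2.4263 pm is the Compton wavelength of an electron.

For θ = 37°:
cos(37°) = 0.7986
1 - cos(37°) = 0.2014

Δλ = 2.4263 × 0.2014
Δλ = 0.4886 pm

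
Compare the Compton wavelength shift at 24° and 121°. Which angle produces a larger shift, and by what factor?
121° produces the larger shift by a factor of 17.524

Calculate both shifts using Δλ = λ_C(1 - cos θ):

For θ₁ = 24°:
Δλ₁ = 2.4263 × (1 - cos(24°))
Δλ₁ = 2.4263 × 0.0865
Δλ₁ = 0.2098 pm

For θ₂ = 121°:
Δλ₂ = 2.4263 × (1 - cos(121°))
Δλ₂ = 2.4263 × 1.5150
Δλ₂ = 3.6760 pm

The 121° angle produces the larger shift.
Ratio: 3.6760/0.2098 = 17.524

(Intermediate values are shown rounded; full precision is carried through to the final answer.)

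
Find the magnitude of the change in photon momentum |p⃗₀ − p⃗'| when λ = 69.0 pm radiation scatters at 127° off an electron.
1.6731e-23 kg·m/s

Photon momentum magnitude is p = h/λ.

Initial momentum:
p₀ = h/λ = 6.6261e-34/6.9000e-11 = 9.6030e-24 kg·m/s

After scattering:
λ' = λ + Δλ = 69.0 + 3.8865 = 72.8865 pm
p' = h/λ' = 6.6261e-34/7.2887e-11 = 9.0909e-24 kg·m/s

Momentum is a vector; the scattered photon's direction makes angle θ = 127° with the incident direction. The magnitude of the vector change Δp⃗ = p⃗₀ − p⃗' is found from the law of cosines:
|Δp⃗|² = p₀² + p'² − 2p₀p'cos θ
|Δp⃗|² = (9.6030e-24)² + (9.0909e-24)² − 2·9.6030e-24·9.0909e-24·cos(127°)
|Δp⃗| = 1.6731e-23 kg·m/s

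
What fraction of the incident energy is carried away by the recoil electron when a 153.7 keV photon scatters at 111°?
0.2901 (or 29.01%)

Calculate initial and final photon energies:

Initial: E₀ = 153.7 keV → λ₀ = 8.0666 pm
Compton shift: Δλ = 3.2958 pm
Final wavelength: λ' = 11.3625 pm
Final energy: E' = 109.1174 keV

Fractional energy loss:
(E₀ - E')/E₀ = (153.7000 - 109.1174)/153.7000
= 44.5826/153.7000
= 0.2901
= 29.01%

(Intermediate values are shown rounded; full precision is carried through to the final answer.)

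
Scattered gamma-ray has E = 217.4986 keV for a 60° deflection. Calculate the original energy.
276.2999 keV

Convert final energy to wavelength (hc ≈ 1239.842 keV·pm):
λ' = hc/E' = 1239.842 / 217.4986 = 5.7005 pm

Calculate the Compton shift:
Δλ = λ_C(1 - cos(60°))
Δλ = 2.4263 × (1 - cos(60°))
Δλ = 1.2132 pm

Initial wavelength:
λ = λ' - Δλ = 5.7005 - 1.2132 = 4.4873 pm

Initial energy:
E = hc/λ = 1239.842 / 4.4873 = 276.2999 keV

(Intermediate values are shown rounded; full precision is carried through to the final answer.)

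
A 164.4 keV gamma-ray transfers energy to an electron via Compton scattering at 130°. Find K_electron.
56.8451 keV

By energy conservation: K_e = E_initial - E_final

First find the scattered photon energy:
Initial wavelength: λ = hc/E = 7.5416 pm
Compton shift: Δλ = λ_C(1 - cos(130°)) = 3.9859 pm
Final wavelength: λ' = 7.5416 + 3.9859 = 11.5275 pm
Final photon energy: E' = hc/λ' = 107.5549 keV

Electron kinetic energy:
K_e = E - E' = 164.4000 - 107.5549 = 56.8451 keV

(Intermediate values are shown rounded; full precision is carried through to the final answer.)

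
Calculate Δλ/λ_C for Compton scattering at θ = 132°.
1.6691 λ_C

The Compton shift formula is:
Δλ = λ_C(1 - cos θ)

Dividing both sides by λ_C:
Δλ/λ_C = 1 - cos θ

For θ = 132°:
Δλ/λ_C = 1 - cos(132°)
Δλ/λ_C = 1 - -0.6691
Δλ/λ_C = 1.6691

This means the shift is 1.6691 × λ_C = 4.0498 pm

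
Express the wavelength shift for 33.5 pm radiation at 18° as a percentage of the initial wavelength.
0.3545%

Calculate the Compton shift:
Δλ = λ_C(1 - cos(18°))
Δλ = 2.4263 × (1 - cos(18°))
Δλ = 2.4263 × 0.0489
Δλ = 0.1188 pm

Percentage change:
(Δλ/λ₀) × 100 = (0.1188/33.5) × 100
= 0.3545%

(Intermediate values are shown rounded; full precision is carried through to the final answer.)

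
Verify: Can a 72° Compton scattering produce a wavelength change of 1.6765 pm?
Yes, consistent

Calculate the expected shift for θ = 72°:

Δλ_expected = λ_C(1 - cos(72°))
Δλ_expected = 2.4263 × (1 - cos(72°))
Δλ_expected = 2.4263 × 0.6910
Δλ_expected = 1.6765 pm

Given shift: 1.6765 pm
Expected shift: 1.6765 pm
Difference: 0.0000 pm

The values match. This is consistent with Compton scattering at the stated angle.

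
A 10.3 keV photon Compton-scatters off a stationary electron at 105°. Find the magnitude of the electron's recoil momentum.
8.6265e-24 kg·m/s

The electron is initially at rest, so by conservation of momentum:
p⃗_e = p⃗₀ − p⃗'  (incident photon momentum minus scattered photon momentum)

Photon momentum magnitudes (p = h/λ = E/c):
λ₀ = hc/E₀ = 120.3730 pm → p₀ = h/λ₀ = 5.5046e-24 kg·m/s
Δλ = λ_C(1 − cos 105°) = 3.0543 pm
λ' = 123.4273 pm → p' = h/λ' = 5.3684e-24 kg·m/s

The scattered photon makes angle θ = 105° with the incident direction, so by the law of cosines:
|p⃗_e|² = p₀² + p'² − 2p₀p'cos θ
|p⃗_e|² = (5.5046e-24)² + (5.3684e-24)² − 2·5.5046e-24·5.3684e-24·cos(105°)
|p⃗_e| = 8.6265e-24 kg·m/s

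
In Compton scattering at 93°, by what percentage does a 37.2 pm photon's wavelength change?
6.8637%

Calculate the Compton shift:
Δλ = λ_C(1 - cos(93°))
Δλ = 2.4263 × (1 - cos(93°))
Δλ = 2.4263 × 1.0523
Δλ = 2.5533 pm

Percentage change:
(Δλ/λ₀) × 100 = (2.5533/37.2) × 100
= 6.8637%

(Intermediate values are shown rounded; full precision is carried through to the final answer.)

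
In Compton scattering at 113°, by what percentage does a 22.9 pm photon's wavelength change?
14.7351%

Calculate the Compton shift:
Δλ = λ_C(1 - cos(113°))
Δλ = 2.4263 × (1 - cos(113°))
Δλ = 2.4263 × 1.3907
Δλ = 3.3743 pm

Percentage change:
(Δλ/λ₀) × 100 = (3.3743/22.9) × 100
= 14.7351%

(Intermediate values are shown rounded; full precision is carried through to the final answer.)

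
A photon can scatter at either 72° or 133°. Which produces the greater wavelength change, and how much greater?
133° produces the larger shift by a factor of 2.434

Calculate both shifts using Δλ = λ_C(1 - cos θ):

For θ₁ = 72°:
Δλ₁ = 2.4263 × (1 - cos(72°))
Δλ₁ = 2.4263 × 0.6910
Δλ₁ = 1.6765 pm

For θ₂ = 133°:
Δλ₂ = 2.4263 × (1 - cos(133°))
Δλ₂ = 2.4263 × 1.6820
Δλ₂ = 4.0810 pm

The 133° angle produces the larger shift.
Ratio: 4.0810/1.6765 = 2.434

(Intermediate values are shown rounded; full precision is carried through to the final answer.)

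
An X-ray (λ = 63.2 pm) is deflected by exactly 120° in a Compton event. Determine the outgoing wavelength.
66.8395 pm

Using the Compton formula: λ' = λ + λ_C(1 − cos θ)

For θ = 120°, cos θ = -1/2 (exact) = -0.5000, so:
1 − cos 120° = 1 − (-1/2) = 1.5000

Δλ = λ_C × 1.5000 = 2.4263 × 1.5000 = 3.6395 pm

λ' = 63.2 + 3.6395 = 66.8395 pm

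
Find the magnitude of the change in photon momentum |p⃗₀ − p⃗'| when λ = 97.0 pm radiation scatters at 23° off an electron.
2.7211e-24 kg·m/s

Photon momentum magnitude is p = h/λ.

Initial momentum:
p₀ = h/λ = 6.6261e-34/9.7000e-11 = 6.8310e-24 kg·m/s

After scattering:
λ' = λ + Δλ = 97.0 + 0.1929 = 97.1929 pm
p' = h/λ' = 6.6261e-34/9.7193e-11 = 6.8174e-24 kg·m/s

Momentum is a vector; the scattered photon's direction makes angle θ = 23° with the incident direction. The magnitude of the vector change Δp⃗ = p⃗₀ − p⃗' is found from the law of cosines:
|Δp⃗|² = p₀² + p'² − 2p₀p'cos θ
|Δp⃗|² = (6.8310e-24)² + (6.8174e-24)² − 2·6.8310e-24·6.8174e-24·cos(23°)
|Δp⃗| = 2.7211e-24 kg·m/s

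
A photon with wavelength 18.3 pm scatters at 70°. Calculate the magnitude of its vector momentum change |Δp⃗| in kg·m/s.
3.9941e-23 kg·m/s

Photon momentum magnitude is p = h/λ.

Initial momentum:
p₀ = h/λ = 6.6261e-34/1.8300e-11 = 3.6208e-23 kg·m/s

After scattering:
λ' = λ + Δλ = 18.3 + 1.5965 = 19.8965 pm
p' = h/λ' = 6.6261e-34/1.9896e-11 = 3.3303e-23 kg·m/s

Momentum is a vector; the scattered photon's direction makes angle θ = 70° with the incident direction. The magnitude of the vector change Δp⃗ = p⃗₀ − p⃗' is found from the law of cosines:
|Δp⃗|² = p₀² + p'² − 2p₀p'cos θ
|Δp⃗|² = (3.6208e-23)² + (3.3303e-23)² − 2·3.6208e-23·3.3303e-23·cos(70°)
|Δp⃗| = 3.9941e-23 kg·m/s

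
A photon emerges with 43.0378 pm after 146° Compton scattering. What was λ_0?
38.6000 pm

From λ' = λ + Δλ, we have λ = λ' - Δλ

First calculate the Compton shift:
Δλ = λ_C(1 - cos θ)
Δλ = 2.4263 × (1 - cos(146°))
Δλ = 2.4263 × 1.8290
Δλ = 4.4378 pm

Initial wavelength:
λ = λ' - Δλ
λ = 43.0378 - 4.4378
λ = 38.6000 pm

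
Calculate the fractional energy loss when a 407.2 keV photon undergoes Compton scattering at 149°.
0.5968 (or 59.68%)

Calculate initial and final photon energies:

Initial: E₀ = 407.2 keV → λ₀ = 3.0448 pm
Compton shift: Δλ = 4.5061 pm
Final wavelength: λ' = 7.5509 pm
Final energy: E' = 164.1987 keV

Fractional energy loss:
(E₀ - E')/E₀ = (407.2000 - 164.1987)/407.2000
= 243.0013/407.2000
= 0.5968
= 59.68%

(Intermediate values are shown rounded; full precision is carried through to the final answer.)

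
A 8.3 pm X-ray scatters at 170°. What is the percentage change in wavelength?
58.0212%

Calculate the Compton shift:
Δλ = λ_C(1 - cos(170°))
Δλ = 2.4263 × (1 - cos(170°))
Δλ = 2.4263 × 1.9848
Δλ = 4.8158 pm

Percentage change:
(Δλ/λ₀) × 100 = (4.8158/8.3) × 100
= 58.0212%

(Intermediate values are shown rounded; full precision is carried through to the final answer.)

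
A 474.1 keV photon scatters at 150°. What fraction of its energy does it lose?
0.6339 (or 63.39%)

Calculate initial and final photon energies:

Initial: E₀ = 474.1 keV → λ₀ = 2.6151 pm
Compton shift: Δλ = 4.5276 pm
Final wavelength: λ' = 7.1427 pm
Final energy: E' = 173.5816 keV

Fractional energy loss:
(E₀ - E')/E₀ = (474.1000 - 173.5816)/474.1000
= 300.5184/474.1000
= 0.6339
= 63.39%

(Intermediate values are shown rounded; full precision is carried through to the final answer.)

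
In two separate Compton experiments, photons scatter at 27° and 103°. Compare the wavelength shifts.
103° produces the larger shift by a factor of 11.239

Calculate both shifts using Δλ = λ_C(1 - cos θ):

For θ₁ = 27°:
Δλ₁ = 2.4263 × (1 - cos(27°))
Δλ₁ = 2.4263 × 0.1090
Δλ₁ = 0.2645 pm

For θ₂ = 103°:
Δλ₂ = 2.4263 × (1 - cos(103°))
Δλ₂ = 2.4263 × 1.2250
Δλ₂ = 2.9721 pm

The 103° angle produces the larger shift.
Ratio: 2.9721/0.2645 = 11.239

(Intermediate values are shown rounded; full precision is carried through to the final answer.)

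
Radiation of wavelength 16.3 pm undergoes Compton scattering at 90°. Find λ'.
18.7263 pm

Using the Compton formula: λ' = λ + λ_C(1 − cos θ)

For θ = 90°, cos θ = 0 (exact) = 0.0000, so:
1 − cos 90° = 1 − (0) = 1.0000

Δλ = λ_C × 1.0000 = 2.4263 × 1.0000 = 2.4263 pm

λ' = 16.3 + 2.4263 = 18.7263 pm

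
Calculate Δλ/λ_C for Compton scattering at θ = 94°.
1.0698 λ_C

The Compton shift formula is:
Δλ = λ_C(1 - cos θ)

Dividing both sides by λ_C:
Δλ/λ_C = 1 - cos θ

For θ = 94°:
Δλ/λ_C = 1 - cos(94°)
Δλ/λ_C = 1 - -0.0698
Δλ/λ_C = 1.0698

This means the shift is 1.0698 × λ_C = 2.5956 pm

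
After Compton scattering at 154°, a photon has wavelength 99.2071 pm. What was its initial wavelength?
94.6000 pm

From λ' = λ + Δλ, we have λ = λ' - Δλ

First calculate the Compton shift:
Δλ = λ_C(1 - cos θ)
Δλ = 2.4263 × (1 - cos(154°))
Δλ = 2.4263 × 1.8988
Δλ = 4.6071 pm

Initial wavelength:
λ = λ' - Δλ
λ = 99.2071 - 4.6071
λ = 94.6000 pm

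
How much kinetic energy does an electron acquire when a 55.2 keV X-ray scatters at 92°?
5.5505 keV

By energy conservation: K_e = E_initial - E_final

First find the scattered photon energy:
Initial wavelength: λ = hc/E = 22.4609 pm
Compton shift: Δλ = λ_C(1 - cos(92°)) = 2.5110 pm
Final wavelength: λ' = 22.4609 + 2.5110 = 24.9719 pm
Final photon energy: E' = hc/λ' = 49.6495 keV

Electron kinetic energy:
K_e = E - E' = 55.2000 - 49.6495 = 5.5505 keV

(Intermediate values are shown rounded; full precision is carried through to the final answer.)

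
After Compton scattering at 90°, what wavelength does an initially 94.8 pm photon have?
97.2263 pm

Using the Compton formula: λ' = λ + λ_C(1 − cos θ)

For θ = 90°, cos θ = 0 (exact) = 0.0000, so:
1 − cos 90° = 1 − (0) = 1.0000

Δλ = λ_C × 1.0000 = 2.4263 × 1.0000 = 2.4263 pm

λ' = 94.8 + 2.4263 = 97.2263 pm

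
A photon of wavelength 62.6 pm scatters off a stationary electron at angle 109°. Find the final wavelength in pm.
65.8162 pm

Using the Compton scattering formula:
λ' = λ + Δλ = λ + λ_C(1 - cos θ)

Given:
- Initial wavelength λ = 62.6 pm
- Scattering angle θ = 109°
- Compton wavelength λ_C ≈ 2.4263 pm

Calculate the shift:
Δλ = 2.4263 × (1 - cos(109°))
Δλ = 2.4263 × 1.3256
Δλ = 3.2162 pm

Final wavelength:
λ' = 62.6 + 3.2162 = 65.8162 pm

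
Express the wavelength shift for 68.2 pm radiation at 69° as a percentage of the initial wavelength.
2.2827%

Calculate the Compton shift:
Δλ = λ_C(1 - cos(69°))
Δλ = 2.4263 × (1 - cos(69°))
Δλ = 2.4263 × 0.6416
Δλ = 1.5568 pm

Percentage change:
(Δλ/λ₀) × 100 = (1.5568/68.2) × 100
= 2.2827%

(Intermediate values are shown rounded; full precision is carried through to the final answer.)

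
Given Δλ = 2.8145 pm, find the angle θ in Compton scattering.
99.21°

From the Compton formula Δλ = λ_C(1 - cos θ), we can solve for θ:

cos θ = 1 - Δλ/λ_C

Given:
- Δλ = 2.8145 pm
- λ_C = h/(m_e·c) ≈ 2.42631024 pm

cos θ = 1 - 2.8145/2.42631024
cos θ = 1 - 1.159992
cos θ = -0.159992

θ = arccos(-0.159992)
θ = 99.21°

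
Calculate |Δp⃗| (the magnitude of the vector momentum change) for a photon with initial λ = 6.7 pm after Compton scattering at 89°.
1.2186e-22 kg·m/s

Photon momentum magnitude is p = h/λ.

Initial momentum:
p₀ = h/λ = 6.6261e-34/6.7000e-12 = 9.8897e-23 kg·m/s

After scattering:
λ' = λ + Δλ = 6.7 + 2.3840 = 9.0840 pm
p' = h/λ' = 6.6261e-34/9.0840e-12 = 7.2942e-23 kg·m/s

Momentum is a vector; the scattered photon's direction makes angle θ = 89° with the incident direction. The magnitude of the vector change Δp⃗ = p⃗₀ − p⃗' is found from the law of cosines:
|Δp⃗|² = p₀² + p'² − 2p₀p'cos θ
|Δp⃗|² = (9.8897e-23)² + (7.2942e-23)² − 2·9.8897e-23·7.2942e-23·cos(89°)
|Δp⃗| = 1.2186e-22 kg·m/s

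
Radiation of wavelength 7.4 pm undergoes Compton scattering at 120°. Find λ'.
11.0395 pm

Using the Compton formula: λ' = λ + λ_C(1 − cos θ)

For θ = 120°, cos θ = -1/2 (exact) = -0.5000, so:
1 − cos 120° = 1 − (-1/2) = 1.5000

Δλ = λ_C × 1.5000 = 2.4263 × 1.5000 = 3.6395 pm

λ' = 7.4 + 3.6395 = 11.0395 pm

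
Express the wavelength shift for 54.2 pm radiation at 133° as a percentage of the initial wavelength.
7.5296%

Calculate the Compton shift:
Δλ = λ_C(1 - cos(133°))
Δλ = 2.4263 × (1 - cos(133°))
Δλ = 2.4263 × 1.6820
Δλ = 4.0810 pm

Percentage change:
(Δλ/λ₀) × 100 = (4.0810/54.2) × 100
= 7.5296%

(Intermediate values are shown rounded; full precision is carried through to the final answer.)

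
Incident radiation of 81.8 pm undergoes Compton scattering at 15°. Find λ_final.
81.8827 pm

Using the Compton scattering formula:
λ' = λ + Δλ = λ + λ_C(1 - cos θ)

Given:
- Initial wavelength λ = 81.8 pm
- Scattering angle θ = 15°
- Compton wavelength λ_C ≈ 2.4263 pm

Calculate the shift:
Δλ = 2.4263 × (1 - cos(15°))
Δλ = 2.4263 × 0.0341
Δλ = 0.0827 pm

Final wavelength:
λ' = 81.8 + 0.0827 = 81.8827 pm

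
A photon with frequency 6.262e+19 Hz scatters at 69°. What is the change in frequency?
1.537e+19 Hz (decrease)

Convert frequency to wavelength (c = 299792458 m/s):
λ₀ = c/f₀ = 299792458/6.262e+19 = 4.7874874e-12 m = 4.7875 pm

Calculate Compton shift:
Δλ = λ_C(1 - cos(69°)) = 1.5568 pm

Final wavelength:
λ' = λ₀ + Δλ = 4.7875 + 1.5568 = 6.3443 pm

Final frequency:
f' = c/λ' = 299792458/6.3442858e-12 = 4.7253934e+19 Hz

Frequency shift (decrease):
Δf = f₀ - f' = 6.262e+19 - 4.7253934e+19 = 1.537e+19 Hz

(Intermediate values are shown rounded; full precision is carried through to the final answer.)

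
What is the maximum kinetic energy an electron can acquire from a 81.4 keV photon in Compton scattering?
19.6675 keV

Maximum energy transfer occurs at θ = 180° (backscattering).

Initial photon: E₀ = 81.4 keV → λ₀ = 15.2315 pm

Maximum Compton shift (at 180°):
Δλ_max = 2λ_C = 2 × 2.4263 = 4.8526 pm

Final wavelength:
λ' = 15.2315 + 4.8526 = 20.0841 pm

Minimum photon energy (maximum energy to electron):
E'_min = hc/λ' = 61.7325 keV

Maximum electron kinetic energy:
K_max = E₀ - E'_min = 81.4000 - 61.7325 = 19.6675 keV

(Intermediate values are shown rounded; full precision is carried through to the final answer.)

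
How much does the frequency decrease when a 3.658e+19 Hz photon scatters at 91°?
8.468e+18 Hz (decrease)

Convert frequency to wavelength (c = 299792458 m/s):
λ₀ = c/f₀ = 299792458/3.658e+19 = 8.1955292e-12 m = 8.1955 pm

Calculate Compton shift:
Δλ = λ_C(1 - cos(91°)) = 2.4687 pm

Final wavelength:
λ' = λ₀ + Δλ = 8.1955 + 2.4687 = 10.6642 pm

Final frequency:
f' = c/λ' = 299792458/1.0664184e-11 = 2.8112085e+19 Hz

Frequency shift (decrease):
Δf = f₀ - f' = 3.658e+19 - 2.8112085e+19 = 8.468e+18 Hz

(Intermediate values are shown rounded; full precision is carried through to the final answer.)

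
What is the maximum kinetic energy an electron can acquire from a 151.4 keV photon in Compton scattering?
56.3332 keV

Maximum energy transfer occurs at θ = 180° (backscattering).

Initial photon: E₀ = 151.4 keV → λ₀ = 8.1892 pm

Maximum Compton shift (at 180°):
Δλ_max = 2λ_C = 2 × 2.4263 = 4.8526 pm

Final wavelength:
λ' = 8.1892 + 4.8526 = 13.0418 pm

Minimum photon energy (maximum energy to electron):
E'_min = hc/λ' = 95.0668 keV

Maximum electron kinetic energy:
K_max = E₀ - E'_min = 151.4000 - 95.0668 = 56.3332 keV

(Intermediate values are shown rounded; full precision is carried through to the final answer.)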